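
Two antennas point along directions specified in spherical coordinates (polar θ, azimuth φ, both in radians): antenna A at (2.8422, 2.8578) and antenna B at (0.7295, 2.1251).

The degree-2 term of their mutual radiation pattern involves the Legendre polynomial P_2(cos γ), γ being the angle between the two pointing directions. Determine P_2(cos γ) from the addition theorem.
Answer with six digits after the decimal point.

-0.019101

Expand P_2 via completeness: Σ_{m} conj(Y_{2,m}) at Ω₁ times Y_{2,m} at Ω₂ —
  m=-2: 0.02833 - 0.01806j × -0.07651 + 0.15359j = 0.00061 + 0.00573j  (running Σ = 0.00061 + 0.00573j)
  m=-1: 0.20901 - 0.06096j × -0.20205 - 0.32639j = -0.06213 - 0.05590j  (running Σ = -0.06152 - 0.05017j)
  m=0: 0.54848 + 0.00000j × 0.21048 + 0.00000j = 0.11544 + 0.00000j  (running Σ = 0.05392 - 0.05017j)
  m=1: -0.20901 - 0.06096j × 0.20205 - 0.32639j = -0.06213 + 0.05590j  (running Σ = -0.00821 + 0.00573j)
  m=2: 0.02833 + 0.01806j × -0.07651 - 0.15359j = 0.00061 - 0.00573j  (running Σ = -0.00760 + 0.00000j)
Total Σ_m = -0.00760 + 0.00000j. Multiply by 2.513274: -0.01910 + 0.00000j. P_2(cos γ) = -0.019101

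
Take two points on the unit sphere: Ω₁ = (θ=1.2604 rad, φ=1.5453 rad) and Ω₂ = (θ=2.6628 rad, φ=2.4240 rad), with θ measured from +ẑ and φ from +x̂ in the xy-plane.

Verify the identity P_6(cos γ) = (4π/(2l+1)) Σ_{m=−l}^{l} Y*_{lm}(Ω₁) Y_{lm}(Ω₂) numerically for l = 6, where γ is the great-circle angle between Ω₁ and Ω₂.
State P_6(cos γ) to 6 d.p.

-0.311985

Term-by-term m-sum for l=6 (normalisation 4π/13 = 0.966644):
  m=-6: -0.35590 + 0.05487j × -0.00183 - 0.00424j = 0.00088 + 0.00141j  (running Σ = 0.00088 + 0.00141j)
  m=-5: 0.05087 + 0.39689j × -0.02781 - 0.01331j = 0.00387 - 0.01171j  (running Σ = 0.00475 - 0.01030j)
  m=-4: 0.00765 - 0.00078j × -0.11870 + 0.03301j = -0.00088 + 0.00035j  (running Σ = 0.00387 - 0.00996j)
  m=-3: 0.02591 + 0.33806j × -0.17605 + 0.26755j = -0.09501 - 0.05258j  (running Σ = -0.09114 - 0.06254j)
  m=-2: 0.11562 - 0.00590j × 0.06821 + 0.49991j = 0.01084 + 0.05740j  (running Σ = -0.08031 - 0.00514j)
  m=-1: 0.00760 + 0.29807j × 0.23423 + 0.20444j = -0.05916 + 0.07137j  (running Σ = -0.13946 + 0.06623j)
  m=0: 0.14250 + 0.00000j × -0.30754 + 0.00000j = -0.04382 + 0.00000j  (running Σ = -0.18329 + 0.06623j)
  m=1: -0.00760 + 0.29807j × -0.23423 + 0.20444j = -0.05916 - 0.07137j  (running Σ = -0.24245 - 0.00514j)
  m=2: 0.11562 + 0.00590j × 0.06821 - 0.49991j = 0.01084 - 0.05740j  (running Σ = -0.23161 - 0.06254j)
  m=3: -0.02591 + 0.33806j × 0.17605 + 0.26755j = -0.09501 + 0.05258j  (running Σ = -0.32662 - 0.00996j)
  m=4: 0.00765 + 0.00078j × -0.11870 - 0.03301j = -0.00088 - 0.00035j  (running Σ = -0.32750 - 0.01030j)
  m=5: -0.05087 + 0.39689j × 0.02781 - 0.01331j = 0.00387 + 0.01171j  (running Σ = -0.32363 + 0.00141j)
  m=6: -0.35590 - 0.05487j × -0.00183 + 0.00424j = 0.00088 - 0.00141j  (running Σ = -0.32275 - 0.00000j)
Total Σ_m = -0.32275 - 0.00000j. Multiply by 0.966644: -0.31198 - 0.00000j. P_6(cos γ) = -0.311985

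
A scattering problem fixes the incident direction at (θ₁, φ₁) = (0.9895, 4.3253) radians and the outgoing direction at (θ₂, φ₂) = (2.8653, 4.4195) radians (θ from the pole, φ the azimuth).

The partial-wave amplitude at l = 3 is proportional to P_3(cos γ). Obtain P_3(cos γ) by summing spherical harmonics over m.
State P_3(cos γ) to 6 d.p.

0.383575

Expand P_3 via completeness: Σ_{m} conj(Y_{3,m}) at Ω₁ times Y_{3,m} at Ω₂ —
  m=-3: Y*=(0.223417, 0.096979)  Y=(0.006521, -0.005405)  product (0.001981, -0.000575)
  m=-2: Y*=(-0.280259, 0.274040)  Y=(0.060968, 0.040450)  product (-0.028172, 0.005371)
  m=-1: Y*=(-0.051755, -0.126957)  Y=(-0.092344, 0.306219)  product (0.043656, -0.004125)
  m=+0: Y*=(-0.305814, -0.000000)  Y=(-0.584463, 0.000000)  product (0.178737, 0.000000)
  m=+1: Y*=(0.051755, -0.126957)  Y=(0.092344, 0.306219)  product (0.043656, 0.004125)
  m=+2: Y*=(-0.280259, -0.274040)  Y=(0.060968, -0.040450)  product (-0.028172, -0.005371)
  m=+3: Y*=(-0.223417, 0.096979)  Y=(-0.006521, -0.005405)  product (0.001981, 0.000575)
Accumulated sum (0.213667, 0.000000); after 4π/(2l+1) scaling, (0.383575, 0.000000) ⇒ P_3 = 0.383575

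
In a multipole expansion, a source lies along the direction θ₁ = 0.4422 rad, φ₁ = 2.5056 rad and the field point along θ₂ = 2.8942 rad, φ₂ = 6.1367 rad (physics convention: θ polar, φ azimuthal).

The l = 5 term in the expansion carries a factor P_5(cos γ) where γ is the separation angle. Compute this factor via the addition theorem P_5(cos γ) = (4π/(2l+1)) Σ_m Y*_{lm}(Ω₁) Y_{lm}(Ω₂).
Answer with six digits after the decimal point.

Summing Y*_{l m}(θ₁,φ₁)·Y_{l m}(θ₂,φ₂) over m ∈ [−5, 5]; prefactor 4π/(2·5+1) = 1.142397:
  m=-5: +0.006655-0.000256i × +0.000304+0.000273i = +0.000002+0.000002i  (running Σ = +0.000002+0.000002i)
  m=-4: -0.036774-0.025030i × -0.004263-0.002830i = +0.000086+0.000211i  (running Σ = +0.000088+0.000213i)
  m=-3: +0.056967+0.162500i × +0.034296+0.016123i = -0.000666+0.006492i  (running Σ = -0.000578+0.006704i)
  m=-2: +0.119785-0.388871i × -0.171698-0.051793i = -0.040708+0.060564i  (running Σ = -0.041286+0.067268i)
  m=-1: -0.394376+0.291181i × +0.496302+0.073225i = -0.217052+0.115635i  (running Σ = -0.258337+0.182904i)
  m=0: -0.015036-0.000000i × -0.552039+0.000000i = +0.008300+0.000000i  (running Σ = -0.250037+0.182904i)
  m=1: +0.394376+0.291181i × -0.496302+0.073225i = -0.217052-0.115635i  (running Σ = -0.467089+0.067268i)
  m=2: +0.119785+0.388871i × -0.171698+0.051793i = -0.040708-0.060564i  (running Σ = -0.507796+0.006704i)
  m=3: -0.056967+0.162500i × -0.034296+0.016123i = -0.000666-0.006492i  (running Σ = -0.508462+0.000213i)
  m=4: -0.036774+0.025030i × -0.004263+0.002830i = +0.000086-0.000211i  (running Σ = -0.508377+0.000002i)
  m=5: -0.006655-0.000256i × -0.000304+0.000273i = +0.000002-0.000002i  (running Σ = -0.508374-0.000000i)
Total Σ_m = -0.508374-0.000000i. Multiply by 1.142397: -0.580766-0.000000i. P_5(cos γ) = -0.580766

-0.580766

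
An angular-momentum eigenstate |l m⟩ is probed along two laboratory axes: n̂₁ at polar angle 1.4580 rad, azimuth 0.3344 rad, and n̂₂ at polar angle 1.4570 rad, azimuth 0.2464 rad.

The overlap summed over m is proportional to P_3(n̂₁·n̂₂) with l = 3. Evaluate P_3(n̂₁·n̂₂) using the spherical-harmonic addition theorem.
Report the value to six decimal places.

Term-by-term m-sum for l=3 (normalisation 4π/7 = 1.795196):
  m=-3: Y*=+0.220053+0.345137i  Y=+0.302388-0.275664i  product +0.161683+0.043704i
  m=-2: Y*=+0.089107+0.070421i  Y=+0.100921-0.054193i  product +0.012809+0.002278i
  m=-1: Y*=-0.284123-0.098718i  Y=-0.291317+0.073269i  product +0.090003+0.007941i
  m=+0: Y*=-0.123350-0.000000i  Y=-0.124392+0.000000i  product +0.015344+0.000000i
  m=+1: Y*=+0.284123-0.098718i  Y=+0.291317+0.073269i  product +0.090003-0.007941i
  m=+2: Y*=+0.089107-0.070421i  Y=+0.100921+0.054193i  product +0.012809-0.002278i
  m=+3: Y*=-0.220053+0.345137i  Y=-0.302388-0.275664i  product +0.161683-0.043704i
Σ over m = +0.544334+0.000000i; ×(4π/7) → +0.977186+0.000000i. Real part: 0.977186

0.977186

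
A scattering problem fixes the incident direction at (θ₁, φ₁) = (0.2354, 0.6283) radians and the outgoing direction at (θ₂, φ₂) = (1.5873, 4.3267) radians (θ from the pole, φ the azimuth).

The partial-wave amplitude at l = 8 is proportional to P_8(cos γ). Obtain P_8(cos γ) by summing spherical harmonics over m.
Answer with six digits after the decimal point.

Term-by-term m-sum for l=8 (normalisation 4π/17 = 0.739198):
  [-8]  conj(Y_{8,-8})(Ω₁) = +0.000001-0.000004i ; Y_{8,-8}(Ω₂) = -0.514058+0.028859i ; Δ = -0.000001+0.000002i
  [-7]  conj(Y_{8,-7})(Ω₁) = -0.000023-0.000072i ; Y_{8,-7}(Ω₂) = -0.014533-0.030729i ; Δ = -0.000002+0.000002i
  [-6]  conj(Y_{8,-6})(Ω₁) = -0.000646-0.000469i ; Y_{8,-6}(Ω₂) = -0.253491+0.275765i ; Δ = +0.000293-0.000059i
  [-5]  conj(Y_{8,-5})(Ω₁) = -0.006103+0.000001i ; Y_{8,-5}(Ω₂) = -0.037634-0.014064i ; Δ = +0.000230+0.000086i
  [-4]  conj(Y_{8,-4})(Ω₁) = -0.027966+0.020322i ; Y_{8,-4}(Ω₂) = +0.009412+0.335583i ; Δ = -0.007083-0.009194i
  [-3]  conj(Y_{8,-3})(Ω₁) = -0.044238+0.136175i ; Y_{8,-3}(Ω₂) = -0.039486+0.017337i ; Δ = -0.000614-0.006144i
  [-2]  conj(Y_{8,-2})(Ω₁) = +0.126071+0.387957i ; Y_{8,-2}(Ω₂) = +0.229113+0.222777i ; Δ = -0.057543+0.116972i
  [-1]  conj(Y_{8,-1})(Ω₁) = +0.545366+0.396216i ; Y_{8,-1}(Ω₂) = -0.016702+0.041135i ; Δ = -0.025407+0.015816i
  [+0]  conj(Y_{8,0})(Ω₁) = +0.260231-0.000000i ; Y_{8,0}(Ω₂) = +0.314923+0.000000i ; Δ = +0.081953+0.000000i
  [+1]  conj(Y_{8,1})(Ω₁) = -0.545366+0.396216i ; Y_{8,1}(Ω₂) = +0.016702+0.041135i ; Δ = -0.025407-0.015816i
  [+2]  conj(Y_{8,2})(Ω₁) = +0.126071-0.387957i ; Y_{8,2}(Ω₂) = +0.229113-0.222777i ; Δ = -0.057543-0.116972i
  [+3]  conj(Y_{8,3})(Ω₁) = +0.044238+0.136175i ; Y_{8,3}(Ω₂) = +0.039486+0.017337i ; Δ = -0.000614+0.006144i
  [+4]  conj(Y_{8,4})(Ω₁) = -0.027966-0.020322i ; Y_{8,4}(Ω₂) = +0.009412-0.335583i ; Δ = -0.007083+0.009194i
  [+5]  conj(Y_{8,5})(Ω₁) = +0.006103+0.000001i ; Y_{8,5}(Ω₂) = +0.037634-0.014064i ; Δ = +0.000230-0.000086i
  [+6]  conj(Y_{8,6})(Ω₁) = -0.000646+0.000469i ; Y_{8,6}(Ω₂) = -0.253491-0.275765i ; Δ = +0.000293+0.000059i
  [+7]  conj(Y_{8,7})(Ω₁) = +0.000023-0.000072i ; Y_{8,7}(Ω₂) = +0.014533-0.030729i ; Δ = -0.000002-0.000002i
  [+8]  conj(Y_{8,8})(Ω₁) = +0.000001+0.000004i ; Y_{8,8}(Ω₂) = -0.514058-0.028859i ; Δ = -0.000001-0.000002i
Accumulated sum -0.098301+0.000000i; after 4π/(2l+1) scaling, -0.072664+0.000000i ⇒ P_8 = -0.072664

-0.072664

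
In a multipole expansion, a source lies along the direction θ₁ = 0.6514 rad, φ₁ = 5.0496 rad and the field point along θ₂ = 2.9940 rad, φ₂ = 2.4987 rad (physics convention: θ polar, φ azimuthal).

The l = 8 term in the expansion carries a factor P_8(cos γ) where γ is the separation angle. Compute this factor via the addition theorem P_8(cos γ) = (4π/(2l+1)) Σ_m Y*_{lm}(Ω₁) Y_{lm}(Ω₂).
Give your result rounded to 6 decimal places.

-0.317674

Term-by-term m-sum for l=8 (normalisation 4π/17 = 0.739198):
  m=-8: (-0.008500, 0.004042) × (0.000000, -0.000000) = (0.000000, 0.000000)  (running Σ = (0.000000, 0.000000))
  m=-7: (-0.034766, -0.035065) × (-0.000001, -0.000003) = (-0.000000, 0.000000)  (running Σ = (-0.000000, 0.000000))
  m=-6: (0.069369, -0.142704) × (-0.000039, -0.000034) = (-0.000008, 0.000003)  (running Σ = (-0.000008, 0.000003))
  m=-5: (0.341344, 0.039518) × (-0.000644, -0.000047) = (-0.000218, -0.000042)  (running Σ = (-0.000226, -0.000038))
  m=-4: (0.106196, 0.470580) × (-0.005032, 0.003226) = (-0.002052, -0.002026)  (running Σ = (-0.002278, -0.002064))
  m=-3: (-0.282791, 0.176966) × (-0.014335, 0.038330) = (-0.002729, -0.013376)  (running Σ = (-0.005007, -0.015440))
  m=-2: (0.106857, 0.085429) × (0.055555, 0.189615) = (-0.010262, 0.025008)  (running Σ = (-0.015270, 0.009568))
  m=-1: (-0.135557, 0.386641) × (0.476732, 0.357096) = (-0.202692, 0.135917)  (running Σ = (-0.217962, 0.145485))
  m=0: (0.008230, -0.000000) × (0.749489, 0.000000) = (0.006169, 0.000000)  (running Σ = (-0.211793, 0.145485))
  m=1: (0.135557, 0.386641) × (-0.476732, 0.357096) = (-0.202692, -0.135917)  (running Σ = (-0.414485, 0.009568))
  m=2: (0.106857, -0.085429) × (0.055555, -0.189615) = (-0.010262, -0.025008)  (running Σ = (-0.424748, -0.015440))
  m=3: (0.282791, 0.176966) × (0.014335, 0.038330) = (-0.002729, 0.013376)  (running Σ = (-0.427477, -0.002064))
  m=4: (0.106196, -0.470580) × (-0.005032, -0.003226) = (-0.002052, 0.002026)  (running Σ = (-0.429529, -0.000038))
  m=5: (-0.341344, 0.039518) × (0.000644, -0.000047) = (-0.000218, 0.000042)  (running Σ = (-0.429747, 0.000003))
  m=6: (0.069369, 0.142704) × (-0.000039, 0.000034) = (-0.000008, -0.000003)  (running Σ = (-0.429755, 0.000000))
  m=7: (0.034766, -0.035065) × (0.000001, -0.000003) = (-0.000000, -0.000000)  (running Σ = (-0.429755, 0.000000))
  m=8: (-0.008500, -0.004042) × (0.000000, 0.000000) = (0.000000, -0.000000)  (running Σ = (-0.429755, -0.000000))
Accumulated sum (-0.429755, -0.000000); after 4π/(2l+1) scaling, (-0.317674, -0.000000) ⇒ P_8 = -0.317674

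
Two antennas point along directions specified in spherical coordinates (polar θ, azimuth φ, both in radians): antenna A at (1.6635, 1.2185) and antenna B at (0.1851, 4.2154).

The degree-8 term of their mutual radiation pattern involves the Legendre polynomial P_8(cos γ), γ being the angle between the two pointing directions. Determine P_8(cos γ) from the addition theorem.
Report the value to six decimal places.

-0.195582

Term-by-term m-sum for l=8 (normalisation 4π/17 = 0.739198):
  m=-8: Y*=-0.472200-0.158172i  Y=-0.000000-0.000001i  product +0.000000+0.000000i
  m=-7: Y*=+0.115801-0.144520i  Y=-0.000005+0.000014i  product +0.000001+0.000002i
  m=-6: Y*=-0.165171-0.273693i  Y=+0.000195-0.000031i  product -0.000041-0.000048i
  m=-5: Y*=+0.207712-0.040095i  Y=-0.001184-0.001536i  product -0.000308-0.000272i
  m=-4: Y*=+0.041839-0.256631i  Y=-0.005748+0.012970i  product +0.003088+0.002018i
  m=-3: Y*=+0.193242+0.109085i  Y=+0.076204-0.006096i  product +0.015391+0.007135i
  m=-2: Y*=+0.177275-0.150714i  Y=-0.157068-0.241409i  product -0.064228-0.019123i
  m=-1: Y*=+0.077918+0.211945i  Y=-0.315221+0.581160i  product -0.147736-0.021527i
  m=+0: Y*=+0.224479-0.000000i  Y=+0.548269+0.000000i  product +0.123075+0.000000i
  m=+1: Y*=-0.077918+0.211945i  Y=+0.315221+0.581160i  product -0.147736+0.021527i
  m=+2: Y*=+0.177275+0.150714i  Y=-0.157068+0.241409i  product -0.064228+0.019123i
  m=+3: Y*=-0.193242+0.109085i  Y=-0.076204-0.006096i  product +0.015391-0.007135i
  m=+4: Y*=+0.041839+0.256631i  Y=-0.005748-0.012970i  product +0.003088-0.002018i
  m=+5: Y*=-0.207712-0.040095i  Y=+0.001184-0.001536i  product -0.000308+0.000272i
  m=+6: Y*=-0.165171+0.273693i  Y=+0.000195+0.000031i  product -0.000041+0.000048i
  m=+7: Y*=-0.115801-0.144520i  Y=+0.000005+0.000014i  product +0.000001-0.000002i
  m=+8: Y*=-0.472200+0.158172i  Y=-0.000000+0.000001i  product +0.000000-0.000000i
Σ over m = -0.264587-0.000000i; ×(4π/17) → -0.195582-0.000000i. Real part: -0.195582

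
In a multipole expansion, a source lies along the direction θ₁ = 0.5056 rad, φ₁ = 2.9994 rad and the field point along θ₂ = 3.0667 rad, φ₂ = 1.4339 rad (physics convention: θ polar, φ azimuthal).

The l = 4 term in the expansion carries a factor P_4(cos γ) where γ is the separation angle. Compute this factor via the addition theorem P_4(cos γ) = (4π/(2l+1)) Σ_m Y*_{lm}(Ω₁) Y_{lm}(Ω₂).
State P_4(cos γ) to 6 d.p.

0.054329

Term-by-term m-sum for l=4 (normalisation 4π/9 = 1.396263):
  m=-4: Y*=0.02052 - 0.01312j  Y=0.00001 + 0.00001j  product 0.00000 - 0.00000j
  m=-3: Y*=-0.11327 + 0.05148j  Y=0.00021 - 0.00048j  product 0.00000 + 0.00007j
  m=-2: Y*=0.32824 - 0.09595j  Y=-0.01075 - 0.00302j  product -0.00382 + 0.00004j
  m=-1: Y*=-0.46791 + 0.06699j  Y=-0.01908 + 0.13850j  product -0.00035 - 0.06609j
  m=+0: Y*=0.05742 + 0.00000j  Y=0.82271 + 0.00000j  product 0.04724 + 0.00000j
  m=+1: Y*=0.46791 + 0.06699j  Y=0.01908 + 0.13850j  product -0.00035 + 0.06609j
  m=+2: Y*=0.32824 + 0.09595j  Y=-0.01075 + 0.00302j  product -0.00382 - 0.00004j
  m=+3: Y*=0.11327 + 0.05148j  Y=-0.00021 - 0.00048j  product 0.00000 - 0.00007j
  m=+4: Y*=0.02052 + 0.01312j  Y=0.00001 - 0.00001j  product 0.00000 + 0.00000j
Total Σ_m = 0.03891 + 0.00000j. Multiply by 1.396263: 0.05433 + 0.00000j. P_4(cos γ) = 0.054329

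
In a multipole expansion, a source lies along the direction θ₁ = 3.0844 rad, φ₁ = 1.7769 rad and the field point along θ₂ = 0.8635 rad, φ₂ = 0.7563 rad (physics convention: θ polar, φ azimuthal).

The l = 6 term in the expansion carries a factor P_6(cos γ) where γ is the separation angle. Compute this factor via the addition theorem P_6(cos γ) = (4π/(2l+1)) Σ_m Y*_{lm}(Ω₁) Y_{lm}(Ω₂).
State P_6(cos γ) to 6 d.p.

Summing Y*_{l m}(θ₁,φ₁)·Y_{l m}(θ₂,φ₂) over m ∈ [−6, 6]; prefactor 4π/(2·6+1) = 0.966644:
  m=-6: (-0.000000, -0.000000) × (-0.016186, 0.091763) = (0.000000, -0.000000)  (running Σ = (0.000000, -0.000000))
  m=-5: (0.000001, -0.000001) × (-0.221336, 0.164762) = (-0.000000, 0.000000)  (running Σ = (-0.000000, 0.000000))
  m=-4: (0.000026, 0.000028) × (-0.431130, -0.050408) = (-0.000010, -0.000013)  (running Σ = (-0.000010, -0.000013))
  m=-3: (-0.000561, 0.000788) × (-0.196476, -0.234164) = (0.000295, -0.000024)  (running Σ = (0.000285, -0.000037))
  m=-2: (-0.015448, -0.006755) × (-0.007849, 0.134717) = (0.001031, -0.002028)  (running Σ = (0.001316, -0.002065))
  m=-1: (0.037927, -0.181405) × (-0.263999, 0.249065) = (0.035169, 0.057337)  (running Σ = (0.036485, 0.055272))
  m=0: (0.982468, -0.000000) × (0.035946, 0.000000) = (0.035316, 0.000000)  (running Σ = (0.071801, 0.055272))
  m=1: (-0.037927, -0.181405) × (0.263999, 0.249065) = (0.035169, -0.057337)  (running Σ = (0.106970, -0.002065))
  m=2: (-0.015448, 0.006755) × (-0.007849, -0.134717) = (0.001031, 0.002028)  (running Σ = (0.108001, -0.000037))
  m=3: (0.000561, 0.000788) × (0.196476, -0.234164) = (0.000295, 0.000024)  (running Σ = (0.108296, -0.000013))
  m=4: (0.000026, -0.000028) × (-0.431130, 0.050408) = (-0.000010, 0.000013)  (running Σ = (0.108286, 0.000000))
  m=5: (-0.000001, -0.000001) × (0.221336, 0.164762) = (-0.000000, -0.000000)  (running Σ = (0.108286, -0.000000))
  m=6: (-0.000000, 0.000000) × (-0.016186, -0.091763) = (0.000000, 0.000000)  (running Σ = (0.108286, 0.000000))
Accumulated sum (0.108286, 0.000000); after 4π/(2l+1) scaling, (0.104674, 0.000000) ⇒ P_6 = 0.104674

0.104674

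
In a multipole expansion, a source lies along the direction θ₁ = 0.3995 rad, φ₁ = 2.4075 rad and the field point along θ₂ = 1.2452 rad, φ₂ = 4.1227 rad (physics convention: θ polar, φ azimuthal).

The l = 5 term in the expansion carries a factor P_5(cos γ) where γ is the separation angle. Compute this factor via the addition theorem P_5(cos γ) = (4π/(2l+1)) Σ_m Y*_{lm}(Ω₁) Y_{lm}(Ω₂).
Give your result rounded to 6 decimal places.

Addition theorem: P_5(cos γ) = (4π/11) Σ_m Y*_{lm}(Ω₁) Y_{lm}(Ω₂), m = −5…5:
  [-5]  conj(Y_{5,-5})(Ω₁) = (0.003567, -0.002085) ; Y_{5,-5}(Ω₂) = (-0.068019, -0.347772) ; Δ = (-0.000968, -0.001099)
  [-4]  conj(Y_{5,-4})(Ω₁) = (-0.030299, -0.006307) ; Y_{5,-4}(Ω₂) = (-0.268200, 0.266830) ; Δ = (0.009809, -0.006393)
  [-3]  conj(Y_{5,-3})(Ω₁) = (0.079777, 0.109077) ; Y_{5,-3}(Ω₂) = (-0.022825, -0.004586) ; Δ = (-0.001321, -0.002856)
  [-2]  conj(Y_{5,-2})(Ω₁) = (0.037409, -0.363290) ; Y_{5,-2}(Ω₂) = (0.128667, 0.311757) ; Δ = (0.118072, -0.035081)
  [-1]  conj(Y_{5,-1})(Ω₁) = (-0.392582, 0.354232) ; Y_{5,-1}(Ω₂) = (0.035879, -0.053623) ; Δ = (0.004909, 0.033761)
  [+0]  conj(Y_{5,0})(Ω₁) = (0.104489, -0.000000) ; Y_{5,0}(Ω₂) = (0.317875, 0.000000) ; Δ = (0.033214, 0.000000)
  [+1]  conj(Y_{5,1})(Ω₁) = (0.392582, 0.354232) ; Y_{5,1}(Ω₂) = (-0.035879, -0.053623) ; Δ = (0.004909, -0.033761)
  [+2]  conj(Y_{5,2})(Ω₁) = (0.037409, 0.363290) ; Y_{5,2}(Ω₂) = (0.128667, -0.311757) ; Δ = (0.118072, 0.035081)
  [+3]  conj(Y_{5,3})(Ω₁) = (-0.079777, 0.109077) ; Y_{5,3}(Ω₂) = (0.022825, -0.004586) ; Δ = (-0.001321, 0.002856)
  [+4]  conj(Y_{5,4})(Ω₁) = (-0.030299, 0.006307) ; Y_{5,4}(Ω₂) = (-0.268200, -0.266830) ; Δ = (0.009809, 0.006393)
  [+5]  conj(Y_{5,5})(Ω₁) = (-0.003567, -0.002085) ; Y_{5,5}(Ω₂) = (0.068019, -0.347772) ; Δ = (-0.000968, 0.001099)
Total Σ_m = (0.294217, -0.000000). Multiply by 1.142397: (0.336113, -0.000000). P_5(cos γ) = 0.336113

0.336113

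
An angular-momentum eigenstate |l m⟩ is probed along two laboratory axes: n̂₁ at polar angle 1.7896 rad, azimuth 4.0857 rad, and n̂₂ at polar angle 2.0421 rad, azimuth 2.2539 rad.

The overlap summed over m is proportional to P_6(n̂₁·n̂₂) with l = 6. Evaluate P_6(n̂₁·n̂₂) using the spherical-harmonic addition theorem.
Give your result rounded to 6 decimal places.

-0.213400

Expand P_6 via completeness: Σ_{m} conj(Y_{6,m}) at Ω₁ times Y_{6,m} at Ω₂ —
  term(m=-6) = -0.000482-0.101009i   from Y*(Ω₁)=+0.340529-0.242358i, Y(Ω₂)=+0.139190-0.197561i
  term(m=-5) = -0.132533+0.036078i   from Y*(Ω₁)=+0.002623-0.321946i, Y(Ω₂)=-0.115408-0.410721i
  term(m=-4) = -0.022364-0.038452i   from Y*(Ω₁)=+0.125652+0.092549i, Y(Ω₂)=-0.261509-0.113404i
  term(m=-3) = +0.035268-0.035437i   from Y*(Ω₁)=+0.310906-0.099342i, Y(Ω₂)=+0.135973-0.070533i
  term(m=-2) = +0.020490+0.011787i   from Y*(Ω₁)=-0.021811+0.066391i, Y(Ω₂)=+0.068723-0.331210i
  term(m=-1) = -0.002992+0.011202i   from Y*(Ω₁)=+0.187358+0.258762i, Y(Ω₂)=+0.022909+0.028150i
  term(m=+0) = -0.015540-0.000000i   from Y*(Ω₁)=-0.046275-0.000000i, Y(Ω₂)=+0.335820+0.000000i
  term(m=+1) = -0.002992-0.011202i   from Y*(Ω₁)=-0.187358+0.258762i, Y(Ω₂)=-0.022909+0.028150i
  term(m=+2) = +0.020490-0.011787i   from Y*(Ω₁)=-0.021811-0.066391i, Y(Ω₂)=+0.068723+0.331210i
  term(m=+3) = +0.035268+0.035437i   from Y*(Ω₁)=-0.310906-0.099342i, Y(Ω₂)=-0.135973-0.070533i
  term(m=+4) = -0.022364+0.038452i   from Y*(Ω₁)=+0.125652-0.092549i, Y(Ω₂)=-0.261509+0.113404i
  term(m=+5) = -0.132533-0.036078i   from Y*(Ω₁)=-0.002623-0.321946i, Y(Ω₂)=+0.115408-0.410721i
  term(m=+6) = -0.000482+0.101009i   from Y*(Ω₁)=+0.340529+0.242358i, Y(Ω₂)=+0.139190+0.197561i
Σ over m = -0.220764+0.000000i; ×(4π/13) → -0.213400+0.000000i. Real part: -0.213400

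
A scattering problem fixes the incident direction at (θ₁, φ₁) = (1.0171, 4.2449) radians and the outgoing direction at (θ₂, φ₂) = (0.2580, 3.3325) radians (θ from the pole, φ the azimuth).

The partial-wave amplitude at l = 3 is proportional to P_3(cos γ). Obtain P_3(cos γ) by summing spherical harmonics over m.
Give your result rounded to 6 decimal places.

-0.302719

Term-by-term m-sum for l=3 (normalisation 4π/7 = 1.795196):
  m=-3: Y*=(0.253129, 0.043016)  Y=(-0.005824, 0.003756)  product (-0.001636, 0.000700)
  m=-2: Y*=(-0.230886, 0.312827)  Y=(0.059697, -0.023969)  product (-0.006285, 0.024209)
  m=-1: Y*=(-0.047385, -0.093867)  Y=(-0.297489, 0.057493)  product (0.019493, 0.025200)
  m=+0: Y*=(-0.317398, -0.000000)  Y=(0.604201, 0.000000)  product (-0.191772, -0.000000)
  m=+1: Y*=(0.047385, -0.093867)  Y=(0.297489, 0.057493)  product (0.019493, -0.025200)
  m=+2: Y*=(-0.230886, -0.312827)  Y=(0.059697, 0.023969)  product (-0.006285, -0.024209)
  m=+3: Y*=(-0.253129, 0.043016)  Y=(0.005824, 0.003756)  product (-0.001636, -0.000700)
Total Σ_m = (-0.168627, -0.000000). Multiply by 1.795196: (-0.302719, -0.000000). P_3(cos γ) = -0.302719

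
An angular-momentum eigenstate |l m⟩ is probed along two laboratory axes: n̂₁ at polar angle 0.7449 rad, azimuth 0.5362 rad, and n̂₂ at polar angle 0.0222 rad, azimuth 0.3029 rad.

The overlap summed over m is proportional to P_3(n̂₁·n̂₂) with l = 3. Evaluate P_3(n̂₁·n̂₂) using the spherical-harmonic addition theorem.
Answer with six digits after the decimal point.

-0.071358

Expand P_3 via completeness: Σ_{m} conj(Y_{3,m}) at Ω₁ times Y_{3,m} at Ω₂ —
  term(m=-3) = 0.00000 + 0.00000j   from Y*(Ω₁)=-0.00491 + 0.12988j, Y(Ω₂)=0.00000 - 0.00000j
  term(m=-2) = 0.00016 + 0.00008j   from Y*(Ω₁)=0.16504 + 0.30326j, Y(Ω₂)=0.00041 - 0.00029j
  term(m=-1) = 0.01041 + 0.00247j   from Y*(Ω₁)=0.32060 + 0.19052j, Y(Ω₂)=0.02737 - 0.00855j
  term(m=+0) = -0.06087 + 0.00000j   from Y*(Ω₁)=-0.08168 + 0.00000j, Y(Ω₂)=0.74525 + 0.00000j
  term(m=+1) = 0.01041 - 0.00247j   from Y*(Ω₁)=-0.32060 + 0.19052j, Y(Ω₂)=-0.02737 - 0.00855j
  term(m=+2) = 0.00016 - 0.00008j   from Y*(Ω₁)=0.16504 - 0.30326j, Y(Ω₂)=0.00041 + 0.00029j
  term(m=+3) = 0.00000 - 0.00000j   from Y*(Ω₁)=0.00491 + 0.12988j, Y(Ω₂)=-0.00000 - 0.00000j
Total Σ_m = -0.03975 - 0.00000j. Multiply by 1.795196: -0.07136 - 0.00000j. P_3(cos γ) = -0.071358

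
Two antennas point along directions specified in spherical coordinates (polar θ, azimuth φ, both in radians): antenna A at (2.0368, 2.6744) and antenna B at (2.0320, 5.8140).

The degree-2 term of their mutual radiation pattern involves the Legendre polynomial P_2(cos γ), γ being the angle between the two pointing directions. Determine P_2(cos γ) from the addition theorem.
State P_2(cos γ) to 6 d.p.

Term-by-term m-sum for l=2 (normalisation 4π/5 = 2.513274):
  m=-2: Y*=+0.183221-0.247937i  Y=+0.183108+0.249862i  product +0.095499+0.000381i
  m=-1: Y*=+0.276876-0.139667i  Y=-0.274612-0.139212i  product -0.095477-0.000190i
  m=+0: Y*=-0.124370-0.000000i  Y=-0.128003+0.000000i  product +0.015920+0.000000i
  m=+1: Y*=-0.276876-0.139667i  Y=+0.274612-0.139212i  product -0.095477+0.000190i
  m=+2: Y*=+0.183221+0.247937i  Y=+0.183108-0.249862i  product +0.095499-0.000381i
Accumulated sum +0.015965+0.000000i; after 4π/(2l+1) scaling, +0.040124+0.000000i ⇒ P_2 = 0.040124

0.040124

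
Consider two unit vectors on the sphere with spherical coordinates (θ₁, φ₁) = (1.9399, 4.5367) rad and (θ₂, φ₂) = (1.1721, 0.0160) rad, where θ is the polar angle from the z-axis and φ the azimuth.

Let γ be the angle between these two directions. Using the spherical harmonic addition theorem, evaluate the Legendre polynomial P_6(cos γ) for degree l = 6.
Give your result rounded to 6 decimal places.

Expand P_6 via completeness: Σ_{m} conj(Y_{6,m}) at Ω₁ times Y_{6,m} at Ω₂ —
  [-6]  conj(Y_{6,-6})(Ω₁) = -0.157054+0.276436i ; Y_{6,-6}(Ω₂) = +0.294566-0.028366i ; Δ = -0.038421+0.085883i
  [-5]  conj(Y_{6,-5})(Ω₁) = +0.327944+0.271963i ; Y_{6,-5}(Ω₂) = +0.430461-0.034511i ; Δ = +0.150553+0.105752i
  [-4]  conj(Y_{6,-4})(Ω₁) = +0.088941-0.075334i ; Y_{6,-4}(Ω₂) = +0.168943-0.010827i ; Δ = +0.014210-0.013690i
  [-3]  conj(Y_{6,-3})(Ω₁) = +0.150389+0.258408i ; Y_{6,-3}(Ω₂) = -0.265340+0.012746i ; Δ = -0.043198-0.066649i
  [-2]  conj(Y_{6,-2})(Ω₁) = +0.208491-0.076431i ; Y_{6,-2}(Ω₂) = -0.266309+0.008525i ; Δ = -0.054871+0.022132i
  [-1]  conj(Y_{6,-1})(Ω₁) = +0.040081+0.225783i ; Y_{6,-1}(Ω₂) = +0.181002-0.002896i ; Δ = +0.007909+0.040751i
  [+0]  conj(Y_{6,0})(Ω₁) = +0.244083-0.000000i ; Y_{6,0}(Ω₂) = +0.283558+0.000000i ; Δ = +0.069212+0.000000i
  [+1]  conj(Y_{6,1})(Ω₁) = -0.040081+0.225783i ; Y_{6,1}(Ω₂) = -0.181002-0.002896i ; Δ = +0.007909-0.040751i
  [+2]  conj(Y_{6,2})(Ω₁) = +0.208491+0.076431i ; Y_{6,2}(Ω₂) = -0.266309-0.008525i ; Δ = -0.054871-0.022132i
  [+3]  conj(Y_{6,3})(Ω₁) = -0.150389+0.258408i ; Y_{6,3}(Ω₂) = +0.265340+0.012746i ; Δ = -0.043198+0.066649i
  [+4]  conj(Y_{6,4})(Ω₁) = +0.088941+0.075334i ; Y_{6,4}(Ω₂) = +0.168943+0.010827i ; Δ = +0.014210+0.013690i
  [+5]  conj(Y_{6,5})(Ω₁) = -0.327944+0.271963i ; Y_{6,5}(Ω₂) = -0.430461-0.034511i ; Δ = +0.150553-0.105752i
  [+6]  conj(Y_{6,6})(Ω₁) = -0.157054-0.276436i ; Y_{6,6}(Ω₂) = +0.294566+0.028366i ; Δ = -0.038421-0.085883i
Total Σ_m = +0.141573+0.000000i. Multiply by 0.966644: +0.136851+0.000000i. P_6(cos γ) = 0.136851

0.136851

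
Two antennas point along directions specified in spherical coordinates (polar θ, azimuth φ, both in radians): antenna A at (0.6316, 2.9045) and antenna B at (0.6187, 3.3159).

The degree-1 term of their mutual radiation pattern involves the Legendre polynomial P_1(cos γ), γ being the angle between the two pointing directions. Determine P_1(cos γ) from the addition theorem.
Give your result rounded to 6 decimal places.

Term-by-term m-sum for l=1 (normalisation 4π/3 = 4.188790):
  m=-1: Y*=-0.198286+0.047913i  Y=-0.197342+0.034751i  product +0.037465-0.016346i
  m=+0: Y*=+0.394343-0.000000i  Y=+0.398032+0.000000i  product +0.156961+0.000000i
  m=+1: Y*=+0.198286+0.047913i  Y=+0.197342+0.034751i  product +0.037465+0.016346i
Accumulated sum +0.231891+0.000000i; after 4π/(2l+1) scaling, +0.971344+0.000000i ⇒ P_1 = 0.971344

0.971344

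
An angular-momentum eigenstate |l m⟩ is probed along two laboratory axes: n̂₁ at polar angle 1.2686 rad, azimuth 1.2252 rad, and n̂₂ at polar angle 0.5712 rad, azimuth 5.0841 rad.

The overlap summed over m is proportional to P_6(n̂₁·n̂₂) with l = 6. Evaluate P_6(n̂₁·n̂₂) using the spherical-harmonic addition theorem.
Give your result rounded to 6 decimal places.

-0.193626

Summing Y*_{l m}(θ₁,φ₁)·Y_{l m}(θ₂,φ₂) over m ∈ [−6, 6]; prefactor 4π/(2·6+1) = 0.966644:
  m=-6: +0.176242+0.320486i × +0.007391+0.009534i = -0.001753+0.004049i  (running Σ = -0.001753+0.004049i)
  m=-5: +0.390109-0.061829i × +0.062353-0.018455i = +0.023183-0.011055i  (running Σ = +0.021430-0.007005i)
  m=-4: -0.001424+0.007471i × +0.017342-0.206084i = +0.001515+0.000423i  (running Σ = +0.022945-0.006582i)
  m=-3: +0.294128+0.173922i × -0.372066-0.182334i = -0.077723-0.118340i  (running Σ = -0.054778-0.124922i)
  m=-2: +0.076726-0.063479i × -0.335638+0.308580i = -0.006164+0.044982i  (running Σ = -0.060942-0.079940i)
  m=-1: +0.103163+0.286527i × +0.020199+0.051815i = -0.012763+0.011133i  (running Σ = -0.073704-0.068807i)
  m=0: +0.126479-0.000000i × -0.418240+0.000000i = -0.052899+0.000000i  (running Σ = -0.126603-0.068807i)
  m=1: -0.103163+0.286527i × -0.020199+0.051815i = -0.012763-0.011133i  (running Σ = -0.139366-0.079940i)
  m=2: +0.076726+0.063479i × -0.335638-0.308580i = -0.006164-0.044982i  (running Σ = -0.145529-0.124922i)
  m=3: -0.294128+0.173922i × +0.372066-0.182334i = -0.077723+0.118340i  (running Σ = -0.223253-0.006582i)
  m=4: -0.001424-0.007471i × +0.017342+0.206084i = +0.001515-0.000423i  (running Σ = -0.221738-0.007005i)
  m=5: -0.390109-0.061829i × -0.062353-0.018455i = +0.023183+0.011055i  (running Σ = -0.198554+0.004049i)
  m=6: +0.176242-0.320486i × +0.007391-0.009534i = -0.001753-0.004049i  (running Σ = -0.200307-0.000000i)
Total Σ_m = -0.200307-0.000000i. Multiply by 0.966644: -0.193626-0.000000i. P_6(cos γ) = -0.193626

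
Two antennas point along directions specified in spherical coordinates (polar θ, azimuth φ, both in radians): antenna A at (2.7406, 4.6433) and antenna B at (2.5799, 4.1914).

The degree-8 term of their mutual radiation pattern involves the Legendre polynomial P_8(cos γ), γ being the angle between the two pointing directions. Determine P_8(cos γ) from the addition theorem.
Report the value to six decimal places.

0.102051

Summing Y*_{l m}(θ₁,φ₁)·Y_{l m}(θ₂,φ₂) over m ∈ [−8, 8]; prefactor 4π/(2·8+1) = 0.739198:
  term(m=-8) = -0.000001-0.000000i   from Y*(Ω₁)=+0.000236-0.000146i, Y(Ω₂)=-0.001729-0.002855i
  term(m=-7) = -0.000056-0.000001i   from Y*(Ω₁)=-0.001218-0.002320i, Y(Ω₂)=+0.010271-0.018566i
  term(m=-6) = -0.001187+0.000545i   from Y*(Ω₁)=-0.014275+0.006281i, Y(Ω₂)=+0.083731-0.001311i
  term(m=-5) = -0.009568+0.011624i   from Y*(Ω₁)=+0.022314+0.062006i, Y(Ω₂)=+0.116804+0.196348i
  term(m=-4) = -0.020244+0.083885i   from Y*(Ω₁)=+0.193886-0.054989i, Y(Ω₂)=-0.210209+0.373032i
  term(m=-3) = +0.044932+0.205662i   from Y*(Ω₁)=-0.088405-0.420400i, Y(Ω₂)=-0.490012+0.003837i
  term(m=-2) = +0.057404+0.072906i   from Y*(Ω₁)=-0.550903+0.076611i, Y(Ω₂)=-0.084169-0.144043i
  term(m=-1) = -0.065971-0.032022i   from Y*(Ω₁)=+0.014502+0.209574i, Y(Ω₂)=-0.173749+0.302764i
  term(m=+0) = +0.127436+0.000000i   from Y*(Ω₁)=-0.431634-0.000000i, Y(Ω₂)=-0.295242+0.000000i
  term(m=+1) = -0.065971+0.032022i   from Y*(Ω₁)=-0.014502+0.209574i, Y(Ω₂)=+0.173749+0.302764i
  term(m=+2) = +0.057404-0.072906i   from Y*(Ω₁)=-0.550903-0.076611i, Y(Ω₂)=-0.084169+0.144043i
  term(m=+3) = +0.044932-0.205662i   from Y*(Ω₁)=+0.088405-0.420400i, Y(Ω₂)=+0.490012+0.003837i
  term(m=+4) = -0.020244-0.083885i   from Y*(Ω₁)=+0.193886+0.054989i, Y(Ω₂)=-0.210209-0.373032i
  term(m=+5) = -0.009568-0.011624i   from Y*(Ω₁)=-0.022314+0.062006i, Y(Ω₂)=-0.116804+0.196348i
  term(m=+6) = -0.001187-0.000545i   from Y*(Ω₁)=-0.014275-0.006281i, Y(Ω₂)=+0.083731+0.001311i
  term(m=+7) = -0.000056+0.000001i   from Y*(Ω₁)=+0.001218-0.002320i, Y(Ω₂)=-0.010271-0.018566i
  term(m=+8) = -0.000001+0.000000i   from Y*(Ω₁)=+0.000236+0.000146i, Y(Ω₂)=-0.001729+0.002855i
Σ over m = +0.138056+0.000000i; ×(4π/17) → +0.102051+0.000000i. Real part: 0.102051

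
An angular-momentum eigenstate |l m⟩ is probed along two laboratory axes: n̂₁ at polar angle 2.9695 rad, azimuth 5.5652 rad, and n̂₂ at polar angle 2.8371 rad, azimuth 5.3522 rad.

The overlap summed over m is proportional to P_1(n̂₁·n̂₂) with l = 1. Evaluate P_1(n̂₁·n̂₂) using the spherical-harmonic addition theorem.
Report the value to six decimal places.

0.990088

Expand P_1 via completeness: Σ_{m} conj(Y_{1,m}) at Ω₁ times Y_{1,m} at Ω₂ —
  m=-1: 0.04456 - 0.03892j × 0.06184 + 0.08309j = 0.00599 + 0.00130j  (running Σ = 0.00599 + 0.00130j)
  m=0: -0.48139 + 0.00000j × -0.46613 + 0.00000j = 0.22439 + 0.00000j  (running Σ = 0.23038 + 0.00130j)
  m=1: -0.04456 - 0.03892j × -0.06184 + 0.08309j = 0.00599 - 0.00130j  (running Σ = 0.23637 + 0.00000j)
Total Σ_m = 0.23637 + 0.00000j. Multiply by 4.188790: 0.99009 + 0.00000j. P_1(cos γ) = 0.990088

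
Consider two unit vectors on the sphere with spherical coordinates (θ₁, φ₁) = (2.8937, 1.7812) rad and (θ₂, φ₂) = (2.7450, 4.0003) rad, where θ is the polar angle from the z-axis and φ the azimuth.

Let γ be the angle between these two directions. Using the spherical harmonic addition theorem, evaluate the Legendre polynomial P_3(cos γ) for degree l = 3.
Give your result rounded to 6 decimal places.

Term-by-term m-sum for l=3 (normalisation 4π/7 = 1.795196):
  [-3]  conj(Y_{3,-3})(Ω₁) = 0.00364 - 0.00498j ; Y_{3,-3}(Ω₂) = 0.02030 + 0.01288j ; Δ = 0.00014 - 0.00005j
  [-2]  conj(Y_{3,-2})(Ω₁) = 0.05444 + 0.02436j ; Y_{3,-2}(Ω₂) = 0.02055 + 0.13915j ; Δ = -0.00227 + 0.00808j
  [-1]  conj(Y_{3,-1})(Ω₁) = -0.06126 + 0.28685j ; Y_{3,-1}(Ω₂) = -0.26543 + 0.30750j ; Δ = -0.07195 - 0.09497j
  [+0]  conj(Y_{3,0})(Ω₁) = -0.61464 + 0.00000j ; Y_{3,0}(Ω₂) = -0.43162 + 0.00000j ; Δ = 0.26529 + 0.00000j
  [+1]  conj(Y_{3,1})(Ω₁) = 0.06126 + 0.28685j ; Y_{3,1}(Ω₂) = 0.26543 + 0.30750j ; Δ = -0.07195 + 0.09497j
  [+2]  conj(Y_{3,2})(Ω₁) = 0.05444 - 0.02436j ; Y_{3,2}(Ω₂) = 0.02055 - 0.13915j ; Δ = -0.00227 - 0.00808j
  [+3]  conj(Y_{3,3})(Ω₁) = -0.00364 - 0.00498j ; Y_{3,3}(Ω₂) = -0.02030 + 0.01288j ; Δ = 0.00014 + 0.00005j
Accumulated sum 0.11713 - 0.00000j; after 4π/(2l+1) scaling, 0.21028 - 0.00000j ⇒ P_3 = 0.210278

0.210278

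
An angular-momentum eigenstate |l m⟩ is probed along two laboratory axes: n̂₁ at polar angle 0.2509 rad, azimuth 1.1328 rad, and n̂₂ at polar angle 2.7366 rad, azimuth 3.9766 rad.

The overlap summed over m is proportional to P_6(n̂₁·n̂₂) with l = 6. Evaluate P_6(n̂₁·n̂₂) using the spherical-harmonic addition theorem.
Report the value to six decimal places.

0.687288

Term-by-term m-sum for l=6 (normalisation 4π/13 = 0.966644):
  m=-6: 0.00010 + 0.00006j × 0.00053 + 0.00173j = -0.00000 + 0.00000j  (running Σ = -0.00000 + 0.00000j)
  m=-5: 0.00125 - 0.00089j × -0.00748 + 0.01255j = 0.00000 + 0.00002j  (running Σ = 0.00000 + 0.00002j)
  m=-4: -0.00228 - 0.01243j × -0.06990 + 0.01406j = 0.00033 + 0.00084j  (running Σ = 0.00034 + 0.00086j)
  m=-3: -0.06839 - 0.01796j × -0.18530 - 0.13698j = 0.01021 + 0.01270j  (running Σ = 0.01055 + 0.01355j)
  m=-2: -0.16924 + 0.20306j × -0.04680 - 0.47011j = 0.10338 + 0.07006j  (running Σ = 0.11393 + 0.08361j)
  m=-1: 0.24820 + 0.52996j × 0.32108 - 0.35463j = 0.26763 + 0.08214j  (running Σ = 0.38156 + 0.16575j)
  m=0: 0.44667 + 0.00000j × -0.11667 + 0.00000j = -0.05211 + 0.00000j  (running Σ = 0.32945 + 0.16575j)
  m=1: -0.24820 + 0.52996j × -0.32108 - 0.35463j = 0.26763 - 0.08214j  (running Σ = 0.59708 + 0.08361j)
  m=2: -0.16924 - 0.20306j × -0.04680 + 0.47011j = 0.10338 - 0.07006j  (running Σ = 0.70046 + 0.01355j)
  m=3: 0.06839 - 0.01796j × 0.18530 - 0.13698j = 0.01021 - 0.01270j  (running Σ = 0.71067 + 0.00086j)
  m=4: -0.00228 + 0.01243j × -0.06990 - 0.01406j = 0.00033 - 0.00084j  (running Σ = 0.71100 + 0.00002j)
  m=5: -0.00125 - 0.00089j × 0.00748 + 0.01255j = 0.00000 - 0.00002j  (running Σ = 0.71100 + 0.00000j)
  m=6: 0.00010 - 0.00006j × 0.00053 - 0.00173j = -0.00000 - 0.00000j  (running Σ = 0.71100 - 0.00000j)
Accumulated sum 0.71100 - 0.00000j; after 4π/(2l+1) scaling, 0.68729 - 0.00000j ⇒ P_6 = 0.687288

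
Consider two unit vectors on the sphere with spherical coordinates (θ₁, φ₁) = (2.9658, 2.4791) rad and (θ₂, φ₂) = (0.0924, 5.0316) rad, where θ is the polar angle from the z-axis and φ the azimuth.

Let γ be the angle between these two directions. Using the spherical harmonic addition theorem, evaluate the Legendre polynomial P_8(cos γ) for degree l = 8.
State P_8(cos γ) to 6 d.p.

0.788795

Term-by-term m-sum for l=8 (normalisation 4π/17 = 0.739198):
  m=-8: Y*=(0.000000, 0.000000)  Y=(-0.000000, -0.000000)  product (0.000000, -0.000000)
  m=-7: Y*=(-0.000001, 0.000010)  Y=(-0.000000, 0.000000)  product (-0.000000, -0.000000)
  m=-6: Y*=(-0.000098, 0.000108)  Y=(0.000001, 0.000003)  product (-0.000000, -0.000000)
  m=-5: Y*=(-0.001490, 0.000257)  Y=(0.000064, -0.000002)  product (-0.000000, 0.000000)
  m=-4: Y*=(-0.010289, -0.005510)  Y=(0.000278, -0.000918)  product (-0.000008, 0.000008)
  m=-3: Y*=(-0.026897, -0.060770)  Y=(-0.008694, -0.006118)  product (-0.000138, 0.000693)
  m=-2: Y*=(0.064531, -0.257216)  Y=(-0.067306, 0.049948)  product (0.008504, 0.020535)
  m=-1: Y*=(0.511899, -0.399336)  Y=(0.132466, 0.400788)  product (0.227858, 0.152264)
  m=+0: Y*=(0.600033, -0.000000)  Y=(0.991052, 0.000000)  product (0.594663, 0.000000)
  m=+1: Y*=(-0.511899, -0.399336)  Y=(-0.132466, 0.400788)  product (0.227858, -0.152264)
  m=+2: Y*=(0.064531, 0.257216)  Y=(-0.067306, -0.049948)  product (0.008504, -0.020535)
  m=+3: Y*=(0.026897, -0.060770)  Y=(0.008694, -0.006118)  product (-0.000138, -0.000693)
  m=+4: Y*=(-0.010289, 0.005510)  Y=(0.000278, 0.000918)  product (-0.000008, -0.000008)
  m=+5: Y*=(0.001490, 0.000257)  Y=(-0.000064, -0.000002)  product (-0.000000, -0.000000)
  m=+6: Y*=(-0.000098, -0.000108)  Y=(0.000001, -0.000003)  product (-0.000000, 0.000000)
  m=+7: Y*=(0.000001, 0.000010)  Y=(0.000000, 0.000000)  product (-0.000000, 0.000000)
  m=+8: Y*=(0.000000, -0.000000)  Y=(-0.000000, 0.000000)  product (0.000000, 0.000000)
Σ over m = (1.067096, 0.000000); ×(4π/17) → (0.788795, 0.000000). Real part: 0.788795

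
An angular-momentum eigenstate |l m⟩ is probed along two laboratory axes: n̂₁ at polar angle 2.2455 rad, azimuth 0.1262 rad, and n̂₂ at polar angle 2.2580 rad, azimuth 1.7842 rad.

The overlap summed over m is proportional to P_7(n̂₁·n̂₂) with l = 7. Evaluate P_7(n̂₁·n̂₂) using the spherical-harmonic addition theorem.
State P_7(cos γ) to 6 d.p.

Term-by-term m-sum for l=7 (normalisation 4π/15 = 0.837758):
  [-7]  conj(Y_{7,-7})(Ω₁) = (0.056181, 0.068433) ; Y_{7,-7}(Ω₂) = (0.082236, 0.006342) ; Δ = (0.004186, 0.005984)
  [-6]  conj(Y_{7,-6})(Ω₁) = (-0.192599, -0.182033) ; Y_{7,-6}(Ω₂) = (0.072512, -0.242660) ; Δ = (-0.058138, 0.033537)
  [-5]  conj(Y_{7,-5})(Ω₁) = (0.350371, 0.255998) ; Y_{7,-5}(Ω₂) = (-0.375355, -0.206902) ; Δ = (-0.078547, -0.168583)
  [-4]  conj(Y_{7,-4})(Ω₁) = (-0.309245, -0.170874) ; Y_{7,-4}(Ω₂) = (-0.243836, 0.279598) ; Δ = (0.123181, -0.044799)
  [-3]  conj(Y_{7,-3})(Ω₁) = (-0.047984, -0.019087) ; Y_{7,-3}(Ω₂) = (-0.012250, -0.016446) ; Δ = (0.000274, 0.001023)
  [-2]  conj(Y_{7,-2})(Ω₁) = (0.354877, 0.091523) ; Y_{7,-2}(Ω₂) = (-0.329795, 0.149978) ; Δ = (-0.130763, 0.023040)
  [-1]  conj(Y_{7,-1})(Ω₁) = (-0.109016, -0.013831) ; Y_{7,-1}(Ω₂) = (0.030096, 0.138882) ; Δ = (-0.001360, -0.015557)
  [+0]  conj(Y_{7,0})(Ω₁) = (-0.336392, -0.000000) ; Y_{7,0}(Ω₂) = (-0.324600, 0.000000) ; Δ = (0.109193, 0.000000)
  [+1]  conj(Y_{7,1})(Ω₁) = (0.109016, -0.013831) ; Y_{7,1}(Ω₂) = (-0.030096, 0.138882) ; Δ = (-0.001360, 0.015557)
  [+2]  conj(Y_{7,2})(Ω₁) = (0.354877, -0.091523) ; Y_{7,2}(Ω₂) = (-0.329795, -0.149978) ; Δ = (-0.130763, -0.023040)
  [+3]  conj(Y_{7,3})(Ω₁) = (0.047984, -0.019087) ; Y_{7,3}(Ω₂) = (0.012250, -0.016446) ; Δ = (0.000274, -0.001023)
  [+4]  conj(Y_{7,4})(Ω₁) = (-0.309245, 0.170874) ; Y_{7,4}(Ω₂) = (-0.243836, -0.279598) ; Δ = (0.123181, 0.044799)
  [+5]  conj(Y_{7,5})(Ω₁) = (-0.350371, 0.255998) ; Y_{7,5}(Ω₂) = (0.375355, -0.206902) ; Δ = (-0.078547, 0.168583)
  [+6]  conj(Y_{7,6})(Ω₁) = (-0.192599, 0.182033) ; Y_{7,6}(Ω₂) = (0.072512, 0.242660) ; Δ = (-0.058138, -0.033537)
  [+7]  conj(Y_{7,7})(Ω₁) = (-0.056181, 0.068433) ; Y_{7,7}(Ω₂) = (-0.082236, 0.006342) ; Δ = (0.004186, -0.005984)
Accumulated sum (-0.173142, 0.000000); after 4π/(2l+1) scaling, (-0.145051, 0.000000) ⇒ P_7 = -0.145051

-0.145051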